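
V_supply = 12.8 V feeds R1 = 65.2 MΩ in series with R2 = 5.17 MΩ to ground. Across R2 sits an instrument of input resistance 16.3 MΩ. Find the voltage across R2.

First combine the lower leg with the load: R2 ‖ R_L = 3.925 MΩ.
Now apply the divider: V_out = 12.8 × 0.05678 = 0.7268 V.

V_out ≈ 0.727 V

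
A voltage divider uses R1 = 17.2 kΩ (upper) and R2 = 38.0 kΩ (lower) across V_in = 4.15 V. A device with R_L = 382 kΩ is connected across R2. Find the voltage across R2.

V_out ≈ 2.77 V

The load sits in parallel with R2, giving an effective lower resistance R2' = R2·R_L/(R2+R_L) = 34.56 kΩ.
Then V_out = V_in · R2'/(R1 + R2') = 4.15 × 34.56/51.76 = 2.771 V.
(Unloaded it would be 2.86 V; the load pulls it down.)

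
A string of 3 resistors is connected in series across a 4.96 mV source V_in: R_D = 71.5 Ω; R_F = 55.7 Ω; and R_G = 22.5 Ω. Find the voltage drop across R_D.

V ≈ 2.37 mV

Series total: ΣR = 71.5 + 55.7 + 22.5 = 149.7 Ω.
Voltage divider: V = V_in · (71.50 / 149.7) = 4.96 × 0.4776 = 2.369 mV.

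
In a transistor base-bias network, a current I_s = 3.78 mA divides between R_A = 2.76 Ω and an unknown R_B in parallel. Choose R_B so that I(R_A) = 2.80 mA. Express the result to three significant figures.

R_B ≈ 7.89 Ω

In a two-way split, I_A/I_s = R_B/(R_A + R_B).
2.80/3.78 = R_B/(R_A + R_B) → R_B = R_A · (0.7407)/(1 − 0.7407) = 2.76 × 2.857 = 7.886 Ω.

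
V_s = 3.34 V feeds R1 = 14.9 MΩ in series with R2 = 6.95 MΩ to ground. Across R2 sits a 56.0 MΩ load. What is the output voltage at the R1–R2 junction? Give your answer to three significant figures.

V_out ≈ 0.979 V

R2 ‖ R_L = (6.95 × 56.0)/(6.95 + 56.0) = 6.183 MΩ.
Now apply the divider: V_out = 3.34 × 0.2933 = 0.9795 V.
(Unloaded it would be 1.06 V; the load pulls it down.)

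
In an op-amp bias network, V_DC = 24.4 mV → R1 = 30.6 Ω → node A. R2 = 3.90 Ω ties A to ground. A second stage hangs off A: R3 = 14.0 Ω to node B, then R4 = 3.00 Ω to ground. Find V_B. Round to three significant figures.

Looking into the second stage from A: R3 + R4 = 17.00 Ω appears in parallel with R2.
Effective lower resistance at A: R2 ‖ 17.00 = 3.172 Ω.
First divider: V_A = V_DC · 3.172/(30.6 + 3.172) = 2.292 mV.
Then the unloaded second divider: V_B = V_A × R4/(R3+R4) = 2.292 × 0.1765 = 0.4045 mV.

V_B ≈ 0.404 mV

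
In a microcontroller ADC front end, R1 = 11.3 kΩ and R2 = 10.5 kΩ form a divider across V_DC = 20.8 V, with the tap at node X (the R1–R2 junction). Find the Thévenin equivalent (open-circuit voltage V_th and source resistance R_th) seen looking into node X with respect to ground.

V_th ≈ 10.0 V, R_th ≈ 5.44 kΩ

Open-circuit (no load on X): V_th = V_DC · R2/(R1 + R2) = 20.8 × 10.5/(11.30 + 10.5) = 10.02 V.
With V_DC suppressed (replaced by a short), R_th = R1 ‖ R2 = (11.30 × 10.5)/(11.30 + 10.5) = 5.443 kΩ.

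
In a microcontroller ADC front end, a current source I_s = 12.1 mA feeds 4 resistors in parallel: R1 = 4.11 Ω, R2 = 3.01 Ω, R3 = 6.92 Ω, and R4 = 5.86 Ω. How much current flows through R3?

ΣG = 1/4.11 + 1/3.01 + 1/6.92 + 1/5.86 = 0.8907.
By the current-divider rule, I = I_s · G_k/ΣG = 12.1 × 0.1622 = 1.963 mA.

I ≈ 1.96 mA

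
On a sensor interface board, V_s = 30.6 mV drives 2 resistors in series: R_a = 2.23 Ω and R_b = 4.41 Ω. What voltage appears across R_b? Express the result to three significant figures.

Total series resistance ΣR = 2.23 + 4.41 = 6.640 Ω.
V = V_s · R/ΣR = 30.6 × 0.6642 = 20.32 mV.

V ≈ 20.3 mV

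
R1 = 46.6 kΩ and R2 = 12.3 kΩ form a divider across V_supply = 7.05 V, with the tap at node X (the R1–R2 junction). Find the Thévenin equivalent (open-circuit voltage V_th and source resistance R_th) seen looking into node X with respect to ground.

V_th ≈ 1.47 V, R_th ≈ 9.73 kΩ

Open-circuit (no load on X): V_th = V_supply · R2/(R1 + R2) = 7.05 × 12.3/(46.60 + 12.3) = 1.472 V.
Looking into X with the source shorted: R_th = R1·R2/(R1+R2) = 46.60 × 12.3/58.90 = 9.731 kΩ.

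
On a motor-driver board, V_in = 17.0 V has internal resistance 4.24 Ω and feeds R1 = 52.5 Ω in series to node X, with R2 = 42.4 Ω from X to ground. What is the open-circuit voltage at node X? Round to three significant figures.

R1' = 4.24 + 52.5 = 56.74 Ω (source resistance + R1).
V_th is the unloaded tap voltage: V_in · R2/(R1'+R2) = 17.0 × 0.4277 = 7.271 V.

V_th ≈ 7.27 V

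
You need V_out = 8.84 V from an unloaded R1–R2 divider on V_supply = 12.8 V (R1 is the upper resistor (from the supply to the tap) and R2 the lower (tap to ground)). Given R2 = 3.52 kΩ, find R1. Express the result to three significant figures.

R1 ≈ 1.58 kΩ

V_out/V_supply = R2/(R1+R2) = 0.6906.
So R1 = R2 · (V_supply/V_out − 1) = 3.52 × (12.8/8.84 − 1) = 3.52 × 0.4480 = 1.577 kΩ.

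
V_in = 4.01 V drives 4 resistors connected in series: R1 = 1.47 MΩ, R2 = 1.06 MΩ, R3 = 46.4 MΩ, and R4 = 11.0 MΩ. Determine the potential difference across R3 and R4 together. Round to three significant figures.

Series total: ΣR = 1.47 + 1.06 + 46.4 + 11.0 = 59.93 MΩ.
R_{R3..R4} = 46.4 + 11.0 = 57.40 MΩ.
By the voltage-divider rule, V = 4.01 × 57.40/59.93 = 3.841 V.

V ≈ 3.84 V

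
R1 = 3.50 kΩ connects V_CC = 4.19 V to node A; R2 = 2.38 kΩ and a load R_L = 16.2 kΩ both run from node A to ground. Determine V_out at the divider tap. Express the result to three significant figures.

V_out ≈ 1.56 V

The load sits in parallel with R2, giving an effective lower resistance R2' = R2·R_L/(R2+R_L) = 2.075 kΩ.
Voltage divider with the loaded lower leg: V_out = 4.19 × 2.075/(3.50 + 2.075) = 4.19 × 0.3722 = 1.560 V.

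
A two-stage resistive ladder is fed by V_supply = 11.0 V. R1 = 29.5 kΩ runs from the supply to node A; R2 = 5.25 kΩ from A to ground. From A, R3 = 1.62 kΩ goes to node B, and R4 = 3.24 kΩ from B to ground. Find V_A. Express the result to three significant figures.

Node A sees R2 in parallel with the series input of stage 2, R3 + R4 = 4.860 kΩ.
Effective lower resistance at A: R2 ‖ 4.860 = 2.524 kΩ.
So V_A = 11.0 × 0.07881 = 0.8669 V.

V_A ≈ 0.867 V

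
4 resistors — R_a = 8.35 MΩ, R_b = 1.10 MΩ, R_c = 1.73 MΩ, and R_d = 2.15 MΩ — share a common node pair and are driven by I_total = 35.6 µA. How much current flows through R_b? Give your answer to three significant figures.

I ≈ 15.6 µA

Conductances: ΣG = 1/8.35 + 1/1.10 + 1/1.73 + 1/2.15 = 2.072 (1/MΩ).
Current divider: I(R_b) = I_total · G_k/ΣG = 35.6 × (0.9091/2.072) = 35.6 × 0.4387 = 15.62 µA.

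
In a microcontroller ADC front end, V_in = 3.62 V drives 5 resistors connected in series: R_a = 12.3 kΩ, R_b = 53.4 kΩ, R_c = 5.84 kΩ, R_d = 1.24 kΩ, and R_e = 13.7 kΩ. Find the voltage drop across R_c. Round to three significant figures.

V ≈ 0.244 V

Series total: ΣR = 12.3 + 53.4 + 5.84 + 1.24 + 13.7 = 86.48 kΩ.
Voltage divider: V = V_in · (5.840 / 86.48) = 3.62 × 0.06753 = 0.2445 V.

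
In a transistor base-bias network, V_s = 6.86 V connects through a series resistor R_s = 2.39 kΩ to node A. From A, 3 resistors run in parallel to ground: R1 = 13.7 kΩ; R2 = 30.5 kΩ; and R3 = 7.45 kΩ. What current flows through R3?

I ≈ 0.585 mA

Combine the parallel branches: R_p = (1/13.7 + 1/30.5 + 1/7.45)⁻¹ = 4.167 kΩ.
V_A by voltage divider: V_A = 6.86 × 4.167/(2.39 + 4.167) = 4.359 V.
Branch current I = V_A/R3 = 4.359/7.45 = 0.5852 mA.
(Check via current divider: I_total = 1.046 mA; share G_k/ΣG = 0.5593 → same result.)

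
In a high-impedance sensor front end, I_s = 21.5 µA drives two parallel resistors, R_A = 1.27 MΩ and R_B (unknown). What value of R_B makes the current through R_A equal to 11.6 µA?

R_B ≈ 1.49 MΩ

In a two-way split, I_A/I_s = R_B/(R_A + R_B).
11.6/21.5 = R_B/(R_A + R_B) → R_B = R_A · (0.5395)/(1 − 0.5395) = 1.27 × 1.172 = 1.488 MΩ.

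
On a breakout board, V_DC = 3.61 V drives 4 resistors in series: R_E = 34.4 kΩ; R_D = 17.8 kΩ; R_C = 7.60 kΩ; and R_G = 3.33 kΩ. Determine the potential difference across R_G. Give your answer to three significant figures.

Series total: ΣR = 34.4 + 17.8 + 7.60 + 3.33 = 63.13 kΩ.
By the voltage-divider rule, V = 3.61 × 3.330/63.13 = 0.1904 V.

V ≈ 0.190 V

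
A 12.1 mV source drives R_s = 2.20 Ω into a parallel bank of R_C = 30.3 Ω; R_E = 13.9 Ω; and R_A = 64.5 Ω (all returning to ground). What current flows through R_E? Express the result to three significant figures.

I ≈ 0.688 mA

Combine the parallel branches: R_p = (1/30.3 + 1/13.9 + 1/64.5)⁻¹ = 8.302 Ω.
V_A by voltage divider: V_A = 12.1 × 8.302/(2.20 + 8.302) = 9.565 mV.
Branch current I = V_A/R_E = 9.565/13.9 = 0.6882 mA.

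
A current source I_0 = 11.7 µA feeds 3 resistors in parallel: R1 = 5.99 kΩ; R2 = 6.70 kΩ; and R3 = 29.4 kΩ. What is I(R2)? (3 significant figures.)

Conductances: ΣG = 1/5.99 + 1/6.70 + 1/29.4 = 0.3502 (1/kΩ).
By the current-divider rule, I = I_0 · G_k/ΣG = 11.7 × 0.4262 = 4.986 µA.

I ≈ 4.99 µA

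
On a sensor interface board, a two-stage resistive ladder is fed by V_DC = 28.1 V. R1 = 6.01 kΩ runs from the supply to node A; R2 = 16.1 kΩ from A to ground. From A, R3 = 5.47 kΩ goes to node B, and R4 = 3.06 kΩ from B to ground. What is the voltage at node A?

V_A ≈ 13.5 V

The second stage (R3 + R4 = 8.530 kΩ) loads node A in parallel with R2.
Effective lower resistance at A: R2 ‖ 8.530 = 5.576 kΩ.
V_A = 28.1 × 5.576/(6.01 + 5.576) = 13.52 V.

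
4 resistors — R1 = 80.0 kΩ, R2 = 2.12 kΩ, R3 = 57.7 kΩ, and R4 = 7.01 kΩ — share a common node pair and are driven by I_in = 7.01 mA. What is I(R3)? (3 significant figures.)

Conductances: ΣG = 1/80.0 + 1/2.12 + 1/57.7 + 1/7.01 = 0.6442 (1/kΩ).
By the current-divider rule, I = I_in · G_k/ΣG = 7.01 × 0.02690 = 0.1886 mA.

I ≈ 0.189 mA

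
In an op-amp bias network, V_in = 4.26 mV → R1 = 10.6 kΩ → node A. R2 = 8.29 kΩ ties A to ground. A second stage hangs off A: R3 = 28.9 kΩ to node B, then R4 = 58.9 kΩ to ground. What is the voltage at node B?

The second stage (R3 + R4 = 87.80 kΩ) loads node A in parallel with R2.
Effective lower resistance at A: R2 ‖ 87.80 = 7.575 kΩ.
So V_A = 4.26 × 0.4168 = 1.775 mV.
Stage 2 is unloaded, so V_B = V_A · R4/(R3+R4) = 1.775 × 58.9/87.80 = 1.191 mV.

V_B ≈ 1.19 mV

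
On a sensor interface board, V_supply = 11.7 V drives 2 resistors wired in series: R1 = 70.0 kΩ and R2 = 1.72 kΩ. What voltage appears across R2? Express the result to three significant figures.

V ≈ 0.281 V

ΣR = 70.0 + 1.72 = 71.72 kΩ.
Voltage divider: V = V_supply · (1.720 / 71.72) = 11.7 × 0.02398 = 0.2806 V.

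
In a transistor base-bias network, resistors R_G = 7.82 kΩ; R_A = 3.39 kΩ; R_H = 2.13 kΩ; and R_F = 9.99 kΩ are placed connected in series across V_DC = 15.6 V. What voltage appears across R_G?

ΣR = 7.82 + 3.39 + 2.13 + 9.99 = 23.33 kΩ.
By the voltage-divider rule, V = 15.6 × 7.820/23.33 = 5.229 V.

V ≈ 5.23 V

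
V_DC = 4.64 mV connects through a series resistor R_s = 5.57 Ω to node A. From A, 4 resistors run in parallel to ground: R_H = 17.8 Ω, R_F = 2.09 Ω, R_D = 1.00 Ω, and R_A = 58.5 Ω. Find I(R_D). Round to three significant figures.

Parallel bank: R_p = 1/(1/17.8 + 1/2.09 + 1/1.00 + 1/58.5) = 0.6444 Ω.
V_A by voltage divider: V_A = 4.64 × 0.6444/(5.57 + 0.6444) = 0.4812 mV.
Branch current I = V_A/R_D = 0.4812/1.00 = 0.4812 mA.

I ≈ 0.481 mA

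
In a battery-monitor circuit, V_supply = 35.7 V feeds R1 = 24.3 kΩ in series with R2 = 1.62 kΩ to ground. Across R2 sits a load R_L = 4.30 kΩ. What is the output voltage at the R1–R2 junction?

V_out ≈ 1.65 V

R2 ‖ R_L = (1.62 × 4.30)/(1.62 + 4.30) = 1.177 kΩ.
Now apply the divider: V_out = 35.7 × 0.04619 = 1.649 V.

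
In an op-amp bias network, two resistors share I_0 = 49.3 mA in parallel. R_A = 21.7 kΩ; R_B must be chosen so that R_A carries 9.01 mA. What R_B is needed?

Two-branch current divider: I_A = I_0 · R_B/(R_A + R_B).
9.01/49.3 = R_B/(R_A + R_B) → R_B = R_A · (0.1828)/(1 − 0.1828) = 21.7 × 0.2236 = 4.853 kΩ.

R_B ≈ 4.85 kΩ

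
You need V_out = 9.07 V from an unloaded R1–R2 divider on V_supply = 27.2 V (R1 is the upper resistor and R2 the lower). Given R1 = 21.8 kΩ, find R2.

Required fraction k = V_out/V_supply = 0.3335.
So R2 = R1 · V_out/(V_supply − V_out) = 21.8 × 9.07/(27.2 − 9.07) = 21.8 × 0.5003 = 10.91 kΩ.

R2 ≈ 10.9 kΩ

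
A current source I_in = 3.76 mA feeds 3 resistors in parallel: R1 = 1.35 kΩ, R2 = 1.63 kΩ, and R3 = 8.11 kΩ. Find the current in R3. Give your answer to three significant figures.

I ≈ 0.314 mA

ΣG = 1/1.35 + 1/1.63 + 1/8.11 = 1.478.
Current divider: I(R3) = I_in · G_k/ΣG = 3.76 × (0.1233/1.478) = 3.76 × 0.08345 = 0.3138 mA.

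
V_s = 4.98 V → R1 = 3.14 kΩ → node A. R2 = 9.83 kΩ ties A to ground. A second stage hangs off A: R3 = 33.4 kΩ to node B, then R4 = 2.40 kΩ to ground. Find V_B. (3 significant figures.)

V_B ≈ 0.237 V

Node A sees R2 in parallel with the series input of stage 2, R3 + R4 = 35.80 kΩ.
Effective lower resistance at A: R2 ‖ 35.80 = 7.712 kΩ.
First divider: V_A = V_s · 7.712/(3.14 + 7.712) = 3.539 V.
Stage 2 is unloaded, so V_B = V_A · R4/(R3+R4) = 3.539 × 2.40/35.80 = 0.2373 V.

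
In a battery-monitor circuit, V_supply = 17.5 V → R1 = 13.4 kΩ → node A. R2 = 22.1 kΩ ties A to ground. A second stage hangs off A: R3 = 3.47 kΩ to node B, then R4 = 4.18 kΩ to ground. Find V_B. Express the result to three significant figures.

V_B ≈ 2.85 V

The second stage (R3 + R4 = 7.650 kΩ) loads node A in parallel with R2.
Effective lower resistance at A: R2 ‖ 7.650 = 5.683 kΩ.
First divider: V_A = V_supply · 5.683/(13.4 + 5.683) = 5.211 V.
Then the unloaded second divider: V_B = V_A × R4/(R3+R4) = 5.211 × 0.5464 = 2.848 V.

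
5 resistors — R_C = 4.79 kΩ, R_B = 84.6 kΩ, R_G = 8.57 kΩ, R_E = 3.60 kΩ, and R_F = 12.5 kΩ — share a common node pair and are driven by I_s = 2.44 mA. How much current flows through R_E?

Conductances: ΣG = 1/4.79 + 1/84.6 + 1/8.57 + 1/3.60 + 1/12.5 = 0.6951 (1/kΩ).
R_E takes the fraction G_k/ΣG = 0.2778/0.6951 = 0.3997, so I = 2.44 × 0.3997 = 0.9751 mA.

I ≈ 0.975 mA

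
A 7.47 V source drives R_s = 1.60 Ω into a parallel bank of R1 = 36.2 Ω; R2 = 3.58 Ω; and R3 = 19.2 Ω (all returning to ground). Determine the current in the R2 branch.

Combine the parallel branches: R_p = (1/36.2 + 1/3.58 + 1/19.2)⁻¹ = 2.785 Ω.
V_A by voltage divider: V_A = 7.47 × 2.785/(1.60 + 2.785) = 4.744 V.
I(R2) = V_A / R2 = 4.744/3.58 = 1.325 A.

I ≈ 1.33 A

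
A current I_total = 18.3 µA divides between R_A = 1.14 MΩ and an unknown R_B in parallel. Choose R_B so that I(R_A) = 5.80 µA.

R_B ≈ 0.529 MΩ

Two-branch current divider: I_A = I_total · R_B/(R_A + R_B).
5.80/18.3 = R_B/(R_A + R_B) → R_B = R_A · (0.3169)/(1 − 0.3169) = 1.14 × 0.4640 = 0.5290 MΩ.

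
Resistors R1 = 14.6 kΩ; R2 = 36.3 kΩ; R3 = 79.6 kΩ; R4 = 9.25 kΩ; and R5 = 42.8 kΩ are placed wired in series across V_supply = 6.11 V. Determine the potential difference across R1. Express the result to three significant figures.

V ≈ 0.489 V

ΣR = 14.6 + 36.3 + 79.6 + 9.25 + 42.8 = 182.5 kΩ.
By the voltage-divider rule, V = 6.11 × 14.60/182.5 = 0.4887 V.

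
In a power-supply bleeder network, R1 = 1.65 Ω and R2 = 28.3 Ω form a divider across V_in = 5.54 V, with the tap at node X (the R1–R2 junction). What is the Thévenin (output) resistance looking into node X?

Zeroing V_in shorts the top of R1 to ground, so R_th = R1 ‖ R2 = 1.559 Ω.

R_th ≈ 1.56 Ω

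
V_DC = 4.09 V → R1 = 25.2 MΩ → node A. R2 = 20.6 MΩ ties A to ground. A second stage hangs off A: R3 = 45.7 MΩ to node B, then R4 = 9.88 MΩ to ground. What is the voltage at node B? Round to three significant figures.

V_B ≈ 0.272 V

The second stage (R3 + R4 = 55.58 MΩ) loads node A in parallel with R2.
Effective lower resistance at A: R2 ‖ 55.58 = 15.03 MΩ.
V_A = 4.09 × 15.03/(25.2 + 15.03) = 1.528 V.
Then the unloaded second divider: V_B = V_A × R4/(R3+R4) = 1.528 × 0.1778 = 0.2716 V.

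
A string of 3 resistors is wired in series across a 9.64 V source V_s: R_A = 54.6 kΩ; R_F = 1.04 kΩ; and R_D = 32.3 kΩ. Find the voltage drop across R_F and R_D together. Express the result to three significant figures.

V ≈ 3.65 V

Series total: ΣR = 54.6 + 1.04 + 32.3 = 87.94 kΩ.
R_{R_F..R_D} = 1.04 + 32.3 = 33.34 kΩ.
Voltage divider: V = V_s · (33.34 / 87.94) = 9.64 × 0.3791 = 3.655 V.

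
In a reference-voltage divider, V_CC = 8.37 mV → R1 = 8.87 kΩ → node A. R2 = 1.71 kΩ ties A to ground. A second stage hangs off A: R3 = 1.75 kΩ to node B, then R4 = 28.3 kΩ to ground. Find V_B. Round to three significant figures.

Node A sees R2 in parallel with the series input of stage 2, R3 + R4 = 30.05 kΩ.
R2 ‖ (R3+R4) = 1.618 kΩ.
V_A = 8.37 × 1.618/(8.87 + 1.618) = 1.291 mV.
Stage 2 is unloaded, so V_B = V_A · R4/(R3+R4) = 1.291 × 28.3/30.05 = 1.216 mV.

V_B ≈ 1.22 mV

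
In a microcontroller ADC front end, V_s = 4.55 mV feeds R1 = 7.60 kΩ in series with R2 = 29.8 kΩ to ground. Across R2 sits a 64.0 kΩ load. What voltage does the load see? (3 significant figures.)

The load sits in parallel with R2, giving an effective lower resistance R2' = R2·R_L/(R2+R_L) = 20.33 kΩ.
Voltage divider with the loaded lower leg: V_out = 4.55 × 20.33/(7.60 + 20.33) = 4.55 × 0.7279 = 3.312 mV.

V_out ≈ 3.31 mV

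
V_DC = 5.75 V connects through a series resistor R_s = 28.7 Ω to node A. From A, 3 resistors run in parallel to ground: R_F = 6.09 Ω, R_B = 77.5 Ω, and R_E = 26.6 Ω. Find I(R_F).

Combine the parallel branches: R_p = (1/6.09 + 1/77.5 + 1/26.6)⁻¹ = 4.658 Ω.
Node voltage V_A = V_DC · R_p/(R_s + R_p) = 5.75 × 0.1396 = 0.8029 V.
I(R_F) = V_A / R_F = 0.8029/6.09 = 0.1318 A.

I ≈ 0.132 A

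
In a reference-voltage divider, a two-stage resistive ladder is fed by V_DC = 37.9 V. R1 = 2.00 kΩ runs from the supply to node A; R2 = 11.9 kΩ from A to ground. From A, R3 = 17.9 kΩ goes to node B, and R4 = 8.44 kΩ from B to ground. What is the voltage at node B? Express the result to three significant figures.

Looking into the second stage from A: R3 + R4 = 26.34 kΩ appears in parallel with R2.
R2 ‖ (R3+R4) = 8.197 kΩ.
V_A = 37.9 × 8.197/(2.00 + 8.197) = 30.47 V.
Stage 2 is unloaded, so V_B = V_A · R4/(R3+R4) = 30.47 × 8.44/26.34 = 9.762 V.

V_B ≈ 9.76 V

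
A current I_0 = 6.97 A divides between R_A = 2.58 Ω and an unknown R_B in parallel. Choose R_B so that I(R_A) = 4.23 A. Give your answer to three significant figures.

R_B ≈ 3.98 Ω

In a two-way split, I_A/I_0 = R_B/(R_A + R_B).
4.23/6.97 = R_B/(R_A + R_B) → R_B = R_A · (0.6069)/(1 − 0.6069) = 2.58 × 1.544 = 3.983 Ω.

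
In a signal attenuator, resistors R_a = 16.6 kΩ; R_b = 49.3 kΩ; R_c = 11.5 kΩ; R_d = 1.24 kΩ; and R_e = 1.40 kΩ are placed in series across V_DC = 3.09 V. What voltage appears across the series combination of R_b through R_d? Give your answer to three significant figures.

ΣR = 16.6 + 49.3 + 11.5 + 1.24 + 1.40 = 80.04 kΩ.
R_{R_b..R_d} = 49.3 + 11.5 + 1.24 = 62.04 kΩ.
By the voltage-divider rule, V = 3.09 × 62.04/80.04 = 2.395 V.

V ≈ 2.40 V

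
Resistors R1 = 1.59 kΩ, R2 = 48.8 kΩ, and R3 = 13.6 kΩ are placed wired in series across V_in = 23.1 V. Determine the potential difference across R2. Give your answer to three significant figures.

V ≈ 17.6 V

Total series resistance ΣR = 1.59 + 48.8 + 13.6 = 63.99 kΩ.
By the voltage-divider rule, V = 23.1 × 48.80/63.99 = 17.62 V.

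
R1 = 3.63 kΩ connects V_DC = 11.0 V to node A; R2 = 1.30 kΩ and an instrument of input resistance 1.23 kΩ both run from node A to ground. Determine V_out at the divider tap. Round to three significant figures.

V_out ≈ 1.63 V

R2 ‖ R_L = (1.30 × 1.23)/(1.30 + 1.23) = 0.6320 kΩ.
Then V_out = V_DC · R2'/(R1 + R2') = 11.0 × 0.6320/4.262 = 1.631 V.
(Unloaded it would be 2.90 V; the load pulls it down.)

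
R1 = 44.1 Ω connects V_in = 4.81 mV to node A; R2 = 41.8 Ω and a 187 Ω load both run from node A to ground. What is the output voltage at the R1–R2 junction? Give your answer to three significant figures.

The load sits in parallel with R2, giving an effective lower resistance R2' = R2·R_L/(R2+R_L) = 34.16 Ω.
Voltage divider with the loaded lower leg: V_out = 4.81 × 34.16/(44.1 + 34.16) = 4.81 × 0.4365 = 2.100 mV.

V_out ≈ 2.10 mV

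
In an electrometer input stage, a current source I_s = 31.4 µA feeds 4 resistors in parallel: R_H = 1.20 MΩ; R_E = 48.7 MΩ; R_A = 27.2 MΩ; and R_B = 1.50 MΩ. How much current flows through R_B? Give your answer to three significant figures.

I ≈ 13.4 µA

ΣG = 1/1.20 + 1/48.7 + 1/27.2 + 1/1.50 = 1.557.
R_B takes the fraction G_k/ΣG = 0.6667/1.557 = 0.4281, so I = 31.4 × 0.4281 = 13.44 µA.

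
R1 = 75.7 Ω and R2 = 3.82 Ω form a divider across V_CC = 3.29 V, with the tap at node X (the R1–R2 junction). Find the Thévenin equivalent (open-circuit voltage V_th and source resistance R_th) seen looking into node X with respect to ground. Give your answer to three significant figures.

V_th ≈ 0.158 V, R_th ≈ 3.64 Ω

Open-circuit (no load on X): V_th = V_CC · R2/(R1 + R2) = 3.29 × 3.82/(75.70 + 3.82) = 0.1580 V.
With V_CC suppressed (replaced by a short), R_th = R1 ‖ R2 = (75.70 × 3.82)/(75.70 + 3.82) = 3.636 Ω.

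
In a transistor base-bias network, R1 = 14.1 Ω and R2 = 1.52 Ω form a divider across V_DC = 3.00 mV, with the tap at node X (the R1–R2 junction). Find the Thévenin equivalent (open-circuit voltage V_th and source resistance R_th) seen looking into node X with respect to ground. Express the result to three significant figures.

V_th is the unloaded tap voltage: V_DC · R2/(R1+R2) = 3.00 × 0.09731 = 0.2919 mV.
Zeroing V_DC shorts the top of R1 to ground, so R_th = R1 ‖ R2 = 1.372 Ω.

V_th ≈ 0.292 mV, R_th ≈ 1.37 Ω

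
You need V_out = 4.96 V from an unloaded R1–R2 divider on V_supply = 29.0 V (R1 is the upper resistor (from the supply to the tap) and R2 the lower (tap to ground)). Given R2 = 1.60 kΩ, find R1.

R1 ≈ 7.75 kΩ

V_out/V_supply = R2/(R1+R2) = 0.1710.
R1 = R2·(1/k − 1) = 1.60 × 4.847 = 7.755 kΩ.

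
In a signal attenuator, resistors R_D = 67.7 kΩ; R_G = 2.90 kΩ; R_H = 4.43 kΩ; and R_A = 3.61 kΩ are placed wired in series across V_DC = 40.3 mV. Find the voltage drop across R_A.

V ≈ 1.85 mV

Total series resistance ΣR = 67.7 + 2.90 + 4.43 + 3.61 = 78.64 kΩ.
V = V_DC · R/ΣR = 40.3 × 0.04591 = 1.850 mV.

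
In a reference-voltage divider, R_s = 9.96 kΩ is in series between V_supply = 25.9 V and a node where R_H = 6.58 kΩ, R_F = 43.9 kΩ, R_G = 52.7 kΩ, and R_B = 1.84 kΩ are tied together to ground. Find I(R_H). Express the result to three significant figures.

Combine the parallel branches: R_p = (1/6.58 + 1/43.9 + 1/52.7 + 1/1.84)⁻¹ = 1.356 kΩ.
V_A = 25.9 × 1.356/11.32 = 3.105 V.
I(R_H) = V_A / R_H = 3.105/6.58 = 0.4718 mA.
(Equivalently: I_total = 2.289 mA, then current-divider fraction G_k/ΣG = 0.2062.)

I ≈ 0.472 mA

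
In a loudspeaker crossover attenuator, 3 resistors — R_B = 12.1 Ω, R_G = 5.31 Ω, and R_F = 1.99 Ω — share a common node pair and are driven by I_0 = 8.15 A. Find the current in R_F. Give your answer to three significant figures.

I ≈ 5.29 A

Conductances: ΣG = 1/12.1 + 1/5.31 + 1/1.99 = 0.7735 (1/Ω).
By the current-divider rule, I = I_0 · G_k/ΣG = 8.15 × 0.6497 = 5.295 A.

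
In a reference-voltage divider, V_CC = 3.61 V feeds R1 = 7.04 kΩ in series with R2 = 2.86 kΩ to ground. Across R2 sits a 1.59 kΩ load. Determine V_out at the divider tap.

V_out ≈ 0.458 V

The load sits in parallel with R2, giving an effective lower resistance R2' = R2·R_L/(R2+R_L) = 1.022 kΩ.
Now apply the divider: V_out = 3.61 × 0.1268 = 0.4576 V.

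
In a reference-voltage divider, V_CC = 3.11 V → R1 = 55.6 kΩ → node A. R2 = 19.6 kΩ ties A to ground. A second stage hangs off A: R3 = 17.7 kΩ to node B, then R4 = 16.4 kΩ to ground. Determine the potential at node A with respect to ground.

Looking into the second stage from A: R3 + R4 = 34.10 kΩ appears in parallel with R2.
R2 ‖ (R3+R4) = 12.45 kΩ.
First divider: V_A = V_CC · 12.45/(55.6 + 12.45) = 0.5688 V.

V_A ≈ 0.569 V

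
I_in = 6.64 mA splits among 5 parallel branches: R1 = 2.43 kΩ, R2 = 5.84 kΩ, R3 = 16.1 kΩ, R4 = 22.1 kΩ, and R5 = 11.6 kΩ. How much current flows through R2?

I ≈ 1.46 mA

Conductances: ΣG = 1/2.43 + 1/5.84 + 1/16.1 + 1/22.1 + 1/11.6 = 0.7763 (1/kΩ).
By the current-divider rule, I = I_in · G_k/ΣG = 6.64 × 0.2206 = 1.465 mA.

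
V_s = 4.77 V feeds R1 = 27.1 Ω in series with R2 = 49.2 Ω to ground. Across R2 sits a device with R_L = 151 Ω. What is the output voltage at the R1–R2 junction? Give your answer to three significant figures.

V_out ≈ 2.76 V

First combine the lower leg with the load: R2 ‖ R_L = 37.11 Ω.
Then V_out = V_s · R2'/(R1 + R2') = 4.77 × 37.11/64.21 = 2.757 V.
(Unloaded it would be 3.08 V; the load pulls it down.)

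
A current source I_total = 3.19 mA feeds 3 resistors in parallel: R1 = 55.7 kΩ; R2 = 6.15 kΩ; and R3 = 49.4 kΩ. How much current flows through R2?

Total conductance ΣG = 1/55.7 + 1/6.15 + 1/49.4 = 0.2008 (units of 1/kΩ).
By the current-divider rule, I = I_total · G_k/ΣG = 3.19 × 0.8098 = 2.583 mA.

I ≈ 2.58 mA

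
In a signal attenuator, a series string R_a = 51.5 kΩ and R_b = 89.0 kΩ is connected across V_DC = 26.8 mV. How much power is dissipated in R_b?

P ≈ 3.24 nW

The common current is I = 26.8/140.5 = 0.1907 µA.
P(R_b) = I²·R_b = (0.1907)² × 89.0 = 3.238 nW.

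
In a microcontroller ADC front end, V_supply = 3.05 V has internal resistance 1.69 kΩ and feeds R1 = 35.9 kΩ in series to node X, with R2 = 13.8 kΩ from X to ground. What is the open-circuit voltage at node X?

R1' = 1.69 + 35.9 = 37.59 kΩ (source resistance + R1).
Open-circuit (no load on X): V_th = V_supply · R2/(R1' + R2) = 3.05 × 13.8/(37.59 + 13.8) = 0.8190 V.

V_th ≈ 0.819 V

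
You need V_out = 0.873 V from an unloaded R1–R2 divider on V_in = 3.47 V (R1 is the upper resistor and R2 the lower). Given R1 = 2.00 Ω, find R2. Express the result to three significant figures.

R2 ≈ 0.672 Ω

The divider ratio is R2/(R1+R2) = 0.873/3.47 = 0.2516.
Rearranging, R2 = R1·k/(1−k) = 2.00 × 0.3362 = 0.6723 Ω.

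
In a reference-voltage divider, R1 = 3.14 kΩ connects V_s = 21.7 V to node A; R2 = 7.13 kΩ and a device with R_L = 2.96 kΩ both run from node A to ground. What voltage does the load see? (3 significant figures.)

V_out ≈ 8.68 V

R2 ‖ R_L = (7.13 × 2.96)/(7.13 + 2.96) = 2.092 kΩ.
Now apply the divider: V_out = 21.7 × 0.3998 = 8.676 V.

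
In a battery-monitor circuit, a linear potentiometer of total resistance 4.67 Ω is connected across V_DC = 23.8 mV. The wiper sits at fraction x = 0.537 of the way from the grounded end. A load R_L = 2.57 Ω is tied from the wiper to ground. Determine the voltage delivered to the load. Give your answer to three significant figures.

Lower segment x·R_p = 2.508 Ω; upper segment (1−x)·R_p = 2.162 Ω.
R_L loads the lower segment: effective lower R = 1.269 Ω.
V_out = 23.8 × 1.269/(2.162 + 1.269) = 8.803 mV.
(Unloaded: V_out = x·V_DC = 12.8 mV.)

V_out ≈ 8.80 mV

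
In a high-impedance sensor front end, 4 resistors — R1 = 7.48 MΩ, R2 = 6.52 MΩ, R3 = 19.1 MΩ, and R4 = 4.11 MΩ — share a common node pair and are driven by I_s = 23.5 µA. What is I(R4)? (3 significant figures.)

Conductances: ΣG = 1/7.48 + 1/6.52 + 1/19.1 + 1/4.11 = 0.5827 (1/MΩ).
By the current-divider rule, I = I_s · G_k/ΣG = 23.5 × 0.4175 = 9.812 µA.

I ≈ 9.81 µA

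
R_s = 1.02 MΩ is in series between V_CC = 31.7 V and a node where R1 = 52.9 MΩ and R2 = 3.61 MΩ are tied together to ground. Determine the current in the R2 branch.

I ≈ 6.75 µA

Equivalent of the parallel group: R_p = 3.379 MΩ.
Node voltage V_A = V_CC · R_p/(R_s + R_p) = 31.7 × 0.7681 = 24.35 V.
I(R2) = V_A / R2 = 24.35/3.61 = 6.745 µA.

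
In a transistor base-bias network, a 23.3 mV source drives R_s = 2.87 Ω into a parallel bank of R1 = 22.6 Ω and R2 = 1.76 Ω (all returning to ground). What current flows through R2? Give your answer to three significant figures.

I ≈ 4.80 mA

Parallel bank: R_p = 1/(1/22.6 + 1/1.76) = 1.633 Ω.
V_A by voltage divider: V_A = 23.3 × 1.633/(2.87 + 1.633) = 8.449 mV.
I(R2) = V_A / R2 = 8.449/1.76 = 4.801 mA.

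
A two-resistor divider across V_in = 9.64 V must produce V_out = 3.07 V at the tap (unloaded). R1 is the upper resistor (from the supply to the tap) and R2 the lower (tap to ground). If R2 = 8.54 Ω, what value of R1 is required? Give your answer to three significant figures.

R1 ≈ 18.3 Ω

V_out/V_in = R2/(R1+R2) = 0.3185.
R1 = R2·(1/k − 1) = 8.54 × 2.140 = 18.28 Ω.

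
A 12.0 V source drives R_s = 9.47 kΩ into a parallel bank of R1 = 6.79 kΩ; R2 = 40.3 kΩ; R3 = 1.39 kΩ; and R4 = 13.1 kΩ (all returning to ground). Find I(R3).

I ≈ 0.849 mA

Parallel bank: R_p = 1/(1/6.79 + 1/40.3 + 1/1.39 + 1/13.1) = 1.033 kΩ.
Node voltage V_A = V_DC · R_p/(R_s + R_p) = 12.0 × 0.09837 = 1.180 V.
I(R3) = V_A / R3 = 1.180/1.39 = 0.8493 mA.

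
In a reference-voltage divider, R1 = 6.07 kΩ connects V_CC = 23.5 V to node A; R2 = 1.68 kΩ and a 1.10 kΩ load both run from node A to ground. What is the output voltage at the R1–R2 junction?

The load sits in parallel with R2, giving an effective lower resistance R2' = R2·R_L/(R2+R_L) = 0.6647 kΩ.
Now apply the divider: V_out = 23.5 × 0.09870 = 2.320 V.

V_out ≈ 2.32 V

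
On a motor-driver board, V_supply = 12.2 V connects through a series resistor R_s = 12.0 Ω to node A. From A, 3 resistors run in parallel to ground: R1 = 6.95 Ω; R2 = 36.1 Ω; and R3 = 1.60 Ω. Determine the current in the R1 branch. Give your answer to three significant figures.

Parallel bank: R_p = 1/(1/6.95 + 1/36.1 + 1/1.60) = 1.255 Ω.
V_A by voltage divider: V_A = 12.2 × 1.255/(12.0 + 1.255) = 1.155 V.
I(R1) = V_A / R1 = 1.155/6.95 = 0.1662 A.

I ≈ 0.166 A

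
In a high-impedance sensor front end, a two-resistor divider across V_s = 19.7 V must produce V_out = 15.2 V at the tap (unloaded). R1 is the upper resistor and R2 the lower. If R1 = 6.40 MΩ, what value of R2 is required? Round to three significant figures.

The divider ratio is R2/(R1+R2) = 15.2/19.7 = 0.7716.
Rearranging, R2 = R1·k/(1−k) = 6.40 × 3.378 = 21.62 MΩ.

R2 ≈ 21.6 MΩ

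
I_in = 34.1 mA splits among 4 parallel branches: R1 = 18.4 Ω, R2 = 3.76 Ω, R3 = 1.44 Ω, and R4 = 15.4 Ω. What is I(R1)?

I ≈ 1.72 mA

ΣG = 1/18.4 + 1/3.76 + 1/1.44 + 1/15.4 = 1.080.
Current divider: I(R1) = I_in · G_k/ΣG = 34.1 × (0.05435/1.080) = 34.1 × 0.05034 = 1.716 mA.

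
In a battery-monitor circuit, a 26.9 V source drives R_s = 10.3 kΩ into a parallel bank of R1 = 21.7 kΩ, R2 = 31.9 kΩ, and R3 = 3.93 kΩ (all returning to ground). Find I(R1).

Combine the parallel branches: R_p = (1/21.7 + 1/31.9 + 1/3.93)⁻¹ = 3.013 kΩ.
V_A = 26.9 × 3.013/13.31 = 6.088 V.
I(R1) = V_A / R1 = 6.088/21.7 = 0.2806 mA.

I ≈ 0.281 mA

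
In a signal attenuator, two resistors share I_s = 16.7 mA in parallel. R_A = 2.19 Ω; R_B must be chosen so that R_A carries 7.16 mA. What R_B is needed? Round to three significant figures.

Two-branch current divider: I_A = I_s · R_B/(R_A + R_B).
7.16/16.7 = R_B/(R_A + R_B) → R_B = R_A · (0.4287)/(1 − 0.4287) = 2.19 × 0.7505 = 1.644 Ω.

R_B ≈ 1.64 Ω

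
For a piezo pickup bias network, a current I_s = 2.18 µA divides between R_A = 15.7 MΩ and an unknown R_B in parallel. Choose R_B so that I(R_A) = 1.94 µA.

R_B ≈ 127 MΩ

The fraction through R_A equals R_B/(R_A+R_B).
With f = 0.8899, R_B = R_A · f/(1−f) = 15.7 × 8.083 = 126.9 MΩ.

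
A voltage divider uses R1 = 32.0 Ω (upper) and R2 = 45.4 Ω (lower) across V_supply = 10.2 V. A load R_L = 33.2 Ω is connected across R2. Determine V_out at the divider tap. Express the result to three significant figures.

The load sits in parallel with R2, giving an effective lower resistance R2' = R2·R_L/(R2+R_L) = 19.18 Ω.
Now apply the divider: V_out = 10.2 × 0.3747 = 3.822 V.
(Unloaded it would be 5.98 V; the load pulls it down.)

V_out ≈ 3.82 V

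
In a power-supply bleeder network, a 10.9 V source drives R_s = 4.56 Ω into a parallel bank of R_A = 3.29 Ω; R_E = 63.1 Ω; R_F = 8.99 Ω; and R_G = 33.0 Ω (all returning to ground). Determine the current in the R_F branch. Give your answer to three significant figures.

I ≈ 0.391 A

Equivalent of the parallel group: R_p = 2.168 Ω.
Node voltage V_A = V_supply · R_p/(R_s + R_p) = 10.9 × 0.3222 = 3.512 V.
I(R_F) = V_A / R_F = 3.512/8.99 = 0.3906 A.
(Equivalently: I_total = 1.620 A, then current-divider fraction G_k/ΣG = 0.2411.)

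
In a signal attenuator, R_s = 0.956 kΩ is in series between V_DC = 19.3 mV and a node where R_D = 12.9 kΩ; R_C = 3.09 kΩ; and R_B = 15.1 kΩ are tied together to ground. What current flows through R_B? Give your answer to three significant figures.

Combine the parallel branches: R_p = (1/12.9 + 1/3.09 + 1/15.1)⁻¹ = 2.140 kΩ.
Node voltage V_A = V_DC · R_p/(R_s + R_p) = 19.3 × 0.6912 = 13.34 mV.
Branch current I = V_A/R_B = 13.34/15.1 = 0.8834 µA.

I ≈ 0.883 µA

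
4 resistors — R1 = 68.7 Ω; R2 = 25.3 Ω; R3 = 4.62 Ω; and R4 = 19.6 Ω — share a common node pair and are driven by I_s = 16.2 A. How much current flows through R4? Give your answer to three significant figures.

Total conductance ΣG = 1/68.7 + 1/25.3 + 1/4.62 + 1/19.6 = 0.3216 (units of 1/Ω).
By the current-divider rule, I = I_s · G_k/ΣG = 16.2 × 0.1587 = 2.570 A.

I ≈ 2.57 A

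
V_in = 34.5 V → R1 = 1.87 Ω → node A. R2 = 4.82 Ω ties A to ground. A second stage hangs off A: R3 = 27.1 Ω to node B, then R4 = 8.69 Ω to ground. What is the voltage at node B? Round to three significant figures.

V_B ≈ 5.82 V

The second stage (R3 + R4 = 35.79 Ω) loads node A in parallel with R2.
R2 ‖ (R3+R4) = 4.248 Ω.
V_A = 34.5 × 4.248/(1.87 + 4.248) = 23.95 V.
Stage 2 is unloaded, so V_B = V_A · R4/(R3+R4) = 23.95 × 8.69/35.79 = 5.816 V.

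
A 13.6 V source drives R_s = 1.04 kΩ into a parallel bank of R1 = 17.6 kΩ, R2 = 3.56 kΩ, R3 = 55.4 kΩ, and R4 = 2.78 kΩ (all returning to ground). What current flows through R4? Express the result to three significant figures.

Equivalent of the parallel group: R_p = 1.398 kΩ.
Node voltage V_A = V_in · R_p/(R_s + R_p) = 13.6 × 0.5734 = 7.798 V.
I(R4) = V_A / R4 = 7.798/2.78 = 2.805 mA.

I ≈ 2.80 mA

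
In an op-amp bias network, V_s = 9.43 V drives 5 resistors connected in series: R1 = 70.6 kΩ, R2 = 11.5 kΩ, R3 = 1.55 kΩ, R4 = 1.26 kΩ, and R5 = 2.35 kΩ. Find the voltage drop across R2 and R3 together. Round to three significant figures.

V ≈ 1.41 V

Series total: ΣR = 70.6 + 11.5 + 1.55 + 1.26 + 2.35 = 87.26 kΩ.
R_{R2..R3} = 11.5 + 1.55 = 13.05 kΩ.
V = V_s · R/ΣR = 9.43 × 0.1496 = 1.410 V.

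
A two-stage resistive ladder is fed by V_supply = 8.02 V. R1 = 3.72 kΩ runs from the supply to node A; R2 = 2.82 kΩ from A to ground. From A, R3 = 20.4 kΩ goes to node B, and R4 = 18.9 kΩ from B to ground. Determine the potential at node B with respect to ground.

Node A sees R2 in parallel with the series input of stage 2, R3 + R4 = 39.30 kΩ.
Effective lower resistance at A: R2 ‖ 39.30 = 2.631 kΩ.
V_A = 8.02 × 2.631/(3.72 + 2.631) = 3.323 V.
V_B = V_A × 0.4809 = 1.598 V.

V_B ≈ 1.60 V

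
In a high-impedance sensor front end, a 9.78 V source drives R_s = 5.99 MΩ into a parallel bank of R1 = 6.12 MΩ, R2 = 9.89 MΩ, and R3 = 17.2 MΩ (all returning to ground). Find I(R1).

Combine the parallel branches: R_p = (1/6.12 + 1/9.89 + 1/17.2)⁻¹ = 3.099 MΩ.
V_A by voltage divider: V_A = 9.78 × 3.099/(5.99 + 3.099) = 3.335 V.
Branch current I = V_A/R1 = 3.335/6.12 = 0.5449 µA.
(Check via current divider: I_total = 1.076 µA; share G_k/ΣG = 0.5064 → same result.)

I ≈ 0.545 µA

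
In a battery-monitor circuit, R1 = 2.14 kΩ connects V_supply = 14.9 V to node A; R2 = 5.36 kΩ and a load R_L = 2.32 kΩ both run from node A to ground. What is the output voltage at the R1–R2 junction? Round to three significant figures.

V_out ≈ 6.42 V

First combine the lower leg with the load: R2 ‖ R_L = 1.619 kΩ.
Voltage divider with the loaded lower leg: V_out = 14.9 × 1.619/(2.14 + 1.619) = 14.9 × 0.4307 = 6.418 V.
(Unloaded it would be 10.6 V; the load pulls it down.)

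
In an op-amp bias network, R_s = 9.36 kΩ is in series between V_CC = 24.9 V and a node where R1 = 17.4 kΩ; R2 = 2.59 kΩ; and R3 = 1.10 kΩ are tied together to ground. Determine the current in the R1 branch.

Equivalent of the parallel group: R_p = 0.7393 kΩ.
V_A = 24.9 × 0.7393/10.10 = 1.823 V.
I(R1) = V_A / R1 = 1.823/17.4 = 0.1048 mA.

I ≈ 0.105 mA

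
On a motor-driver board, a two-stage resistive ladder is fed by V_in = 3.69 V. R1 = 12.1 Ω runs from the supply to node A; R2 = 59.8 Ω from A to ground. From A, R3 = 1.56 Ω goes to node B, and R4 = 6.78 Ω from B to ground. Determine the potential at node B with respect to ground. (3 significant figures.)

V_B ≈ 1.13 V

The second stage (R3 + R4 = 8.340 Ω) loads node A in parallel with R2.
Effective lower resistance at A: R2 ‖ 8.340 = 7.319 Ω.
So V_A = 3.69 × 0.3769 = 1.391 V.
V_B = V_A × 0.8129 = 1.131 V.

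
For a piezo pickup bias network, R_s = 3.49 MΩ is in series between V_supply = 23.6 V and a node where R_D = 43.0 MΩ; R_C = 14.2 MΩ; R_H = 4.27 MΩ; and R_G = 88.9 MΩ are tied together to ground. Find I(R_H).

Parallel bank: R_p = 1/(1/43.0 + 1/14.2 + 1/4.27 + 1/88.9) = 2.949 MΩ.
V_A = 23.6 × 2.949/6.439 = 10.81 V.
I(R_H) = V_A / R_H = 10.81/4.27 = 2.531 µA.

I ≈ 2.53 µA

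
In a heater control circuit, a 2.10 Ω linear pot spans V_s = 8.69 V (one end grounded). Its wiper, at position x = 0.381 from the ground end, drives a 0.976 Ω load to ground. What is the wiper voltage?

The pot divides into 1.300 Ω above the wiper and 0.8001 Ω below.
(x·R_p) ‖ R_L = 0.4397 Ω.
V_out = 8.69 × 0.4397/(1.300 + 0.4397) = 2.196 V.

V_out ≈ 2.20 V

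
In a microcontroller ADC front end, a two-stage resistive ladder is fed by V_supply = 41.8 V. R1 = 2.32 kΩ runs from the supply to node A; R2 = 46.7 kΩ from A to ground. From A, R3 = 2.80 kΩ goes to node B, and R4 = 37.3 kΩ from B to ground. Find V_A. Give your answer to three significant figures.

Looking into the second stage from A: R3 + R4 = 40.10 kΩ appears in parallel with R2.
Effective lower resistance at A: R2 ‖ 40.10 = 21.57 kΩ.
First divider: V_A = V_supply · 21.57/(2.32 + 21.57) = 37.74 V.

V_A ≈ 37.7 V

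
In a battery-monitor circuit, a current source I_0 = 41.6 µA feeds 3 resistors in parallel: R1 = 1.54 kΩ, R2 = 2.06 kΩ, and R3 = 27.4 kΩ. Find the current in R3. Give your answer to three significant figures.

I ≈ 1.30 µA

Total conductance ΣG = 1/1.54 + 1/2.06 + 1/27.4 = 1.171 (units of 1/kΩ).
R3 takes the fraction G_k/ΣG = 0.03650/1.171 = 0.03116, so I = 41.6 × 0.03116 = 1.296 µA.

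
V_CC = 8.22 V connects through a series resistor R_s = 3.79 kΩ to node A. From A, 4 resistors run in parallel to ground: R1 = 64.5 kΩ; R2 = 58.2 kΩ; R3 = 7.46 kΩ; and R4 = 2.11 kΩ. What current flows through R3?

Equivalent of the parallel group: R_p = 1.561 kΩ.
V_A by voltage divider: V_A = 8.22 × 1.561/(3.79 + 1.561) = 2.398 V.
I(R3) = V_A / R3 = 2.398/7.46 = 0.3214 mA.
(Check via current divider: I_total = 1.536 mA; share G_k/ΣG = 0.2092 → same result.)

I ≈ 0.321 mA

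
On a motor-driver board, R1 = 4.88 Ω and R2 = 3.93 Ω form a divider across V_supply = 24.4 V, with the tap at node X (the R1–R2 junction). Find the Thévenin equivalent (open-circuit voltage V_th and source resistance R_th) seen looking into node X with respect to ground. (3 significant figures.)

With X open, the divider is unloaded: V_th = 24.4 × 3.93/8.810 = 10.88 V.
Looking into X with the source shorted: R_th = R1·R2/(R1+R2) = 4.880 × 3.93/8.810 = 2.177 Ω.

V_th ≈ 10.9 V, R_th ≈ 2.18 Ω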